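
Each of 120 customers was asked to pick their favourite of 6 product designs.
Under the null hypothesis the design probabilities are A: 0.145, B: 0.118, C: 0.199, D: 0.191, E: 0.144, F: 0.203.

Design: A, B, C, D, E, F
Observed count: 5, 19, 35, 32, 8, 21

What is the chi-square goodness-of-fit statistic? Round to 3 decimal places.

Expected counts E_i = n·p_i: 120×0.145 = 17.4, 120×0.118 = 14.16, 120×0.199 = 23.88, 120×0.191 = 22.92, 120×0.144 = 17.28, 120×0.203 = 24.36.
χ² = (5−17.4)²/17.4 + (19−14.16)²/14.16 + (35−23.88)²/23.88 + (32−22.92)²/22.92 + (8−17.28)²/17.28 + (21−24.36)²/24.36
   = 8.8368 + 1.6544 + 5.1782 + 3.5971 + 4.9837 + 0.4634
Sum = 24.714

24.714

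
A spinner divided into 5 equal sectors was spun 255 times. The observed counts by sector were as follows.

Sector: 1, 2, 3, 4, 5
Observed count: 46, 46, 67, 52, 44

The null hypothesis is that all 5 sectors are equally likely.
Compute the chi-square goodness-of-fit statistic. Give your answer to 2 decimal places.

Expected count for each of the 5 categories: 255/5 = 51.
1: (46 − 51)²/51 = 25/51 = 0.490
2: (46 − 51)²/51 = 25/51 = 0.490
3: (67 − 51)²/51 = 256/51 = 5.020
4: (52 − 51)²/51 = 1/51 = 0.020
5: (44 − 51)²/51 = 49/51 = 0.961
Sum = 6.98

6.98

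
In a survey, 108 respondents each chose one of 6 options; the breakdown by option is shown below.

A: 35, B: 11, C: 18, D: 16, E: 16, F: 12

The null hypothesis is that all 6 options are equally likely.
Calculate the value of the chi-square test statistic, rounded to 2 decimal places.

Under H₀ each category has probability 1/6, so each expected count is 108/6 = 18.
A: (35 − 18)²/18 = 289/18 = 16.056
B: (11 − 18)²/18 = 49/18 = 2.722
C: (18 − 18)²/18 = 0/18 = 0.000
D: (16 − 18)²/18 = 4/18 = 0.222
E: (16 − 18)²/18 = 4/18 = 0.222
F: (12 − 18)²/18 = 36/18 = 2.000
Sum = 21.22

21.22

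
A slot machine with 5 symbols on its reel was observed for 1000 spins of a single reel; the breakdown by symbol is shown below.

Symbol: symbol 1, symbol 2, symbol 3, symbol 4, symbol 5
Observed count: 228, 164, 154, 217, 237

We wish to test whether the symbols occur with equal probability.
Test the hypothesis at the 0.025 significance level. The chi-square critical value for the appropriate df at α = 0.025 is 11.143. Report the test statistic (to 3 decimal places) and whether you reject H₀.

Under H₀ each category has probability 1/5, so each expected count is 1000/5 = 200.
cat           O        E   (O−E)²/E
symbol 1    228      200     3.9200
symbol 2    164      200     6.4800
symbol 3    154      200    10.5800
symbol 4    217      200     1.4450
symbol 5    237      200     6.8450
Sum = 29.270
df = 4. Since 29.270 > 11.143, we reject H₀.

29.270; reject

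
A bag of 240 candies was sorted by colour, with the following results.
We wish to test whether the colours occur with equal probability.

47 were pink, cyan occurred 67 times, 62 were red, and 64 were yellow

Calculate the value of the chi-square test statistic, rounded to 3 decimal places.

Under H₀ each category has probability 1/4, so each expected count is 240/4 = 60.
cat         O        E   (O−E)²/E
pink       47       60     2.8167
cyan       67       60     0.8167
red        62       60     0.0667
yellow     64       60     0.2667
Sum = 3.967

3.967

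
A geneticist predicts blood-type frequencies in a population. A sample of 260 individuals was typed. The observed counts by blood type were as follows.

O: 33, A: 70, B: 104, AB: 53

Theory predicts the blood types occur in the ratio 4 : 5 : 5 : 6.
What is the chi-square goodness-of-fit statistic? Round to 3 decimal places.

Ratio total = 20. Expected counts: 260×4/20 = 52, 260×5/20 = 65, 260×5/20 = 65, 260×6/20 = 78.
O: (33 − 52)²/52 = 361/52 = 6.9423
A: (70 − 65)²/65 = 25/65 = 0.3846
B: (104 − 65)²/65 = 1521/65 = 23.4000
AB: (53 − 78)²/78 = 625/78 = 8.0128
Sum = 38.740

38.740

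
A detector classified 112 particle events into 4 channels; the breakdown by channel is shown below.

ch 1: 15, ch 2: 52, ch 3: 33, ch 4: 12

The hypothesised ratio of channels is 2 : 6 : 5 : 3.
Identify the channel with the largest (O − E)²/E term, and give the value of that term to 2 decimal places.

Ratio total = 16. Expected counts: 112×2/16 = 14, 112×6/16 = 42, 112×5/16 = 35, 112×3/16 = 21.
cat         O        E   (O−E)²/E
ch 1       15       14      0.071
ch 2       52       42      2.381
ch 3       33       35      0.114
ch 4       12       21      3.857
The largest term is for ch 4: 3.86.

ch 4, 3.86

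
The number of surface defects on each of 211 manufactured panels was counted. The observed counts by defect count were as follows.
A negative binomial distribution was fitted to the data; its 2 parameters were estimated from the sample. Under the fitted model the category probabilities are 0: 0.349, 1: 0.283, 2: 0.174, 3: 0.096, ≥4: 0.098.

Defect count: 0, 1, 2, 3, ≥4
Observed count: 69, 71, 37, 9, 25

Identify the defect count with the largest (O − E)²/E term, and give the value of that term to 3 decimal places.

Expected counts E_i = n·p_i: 211×0.349 = 73.639, 211×0.283 = 59.713, 211×0.174 = 36.714, 211×0.096 = 20.256, 211×0.098 = 20.678.
0: (69 − 73.639)²/73.639 = 21.520321/73.639 = 0.2922
1: (71 − 59.713)²/59.713 = 127.396369/59.713 = 2.1335
2: (37 − 36.714)²/36.714 = 0.081796/36.714 = 0.0022
3: (9 − 20.256)²/20.256 = 126.697536/20.256 = 6.2548
≥4: (25 − 20.678)²/20.678 = 18.679684/20.678 = 0.9034
The largest term is for 3: 6.255.

3, 6.255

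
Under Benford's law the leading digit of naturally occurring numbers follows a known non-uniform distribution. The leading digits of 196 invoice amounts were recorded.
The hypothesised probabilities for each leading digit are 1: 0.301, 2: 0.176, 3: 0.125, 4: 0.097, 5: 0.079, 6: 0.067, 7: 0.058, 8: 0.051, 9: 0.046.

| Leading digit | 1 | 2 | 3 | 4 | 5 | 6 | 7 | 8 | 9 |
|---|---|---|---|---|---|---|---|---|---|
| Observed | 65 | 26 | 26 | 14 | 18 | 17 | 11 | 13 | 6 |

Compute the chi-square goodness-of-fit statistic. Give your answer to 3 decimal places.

7.588

Expected counts E_i = n·p_i: 196×0.301 = 58.996, 196×0.176 = 34.496, 196×0.125 = 24.5, 196×0.097 = 19.012, 196×0.079 = 15.484, 196×0.067 = 13.132, 196×0.058 = 11.368, 196×0.051 = 9.996, 196×0.046 = 9.016.
cat         O        E   (O−E)²/E
1          65   58.996     0.6110
2          26   34.496     2.0925
3          26     24.5     0.0918
4          14   19.012     1.3213
5          18   15.484     0.4088
6          17   13.132     1.1393
7          11   11.368     0.0119
8          13    9.996     0.9028
9           6    9.016     1.0089
Sum = 7.588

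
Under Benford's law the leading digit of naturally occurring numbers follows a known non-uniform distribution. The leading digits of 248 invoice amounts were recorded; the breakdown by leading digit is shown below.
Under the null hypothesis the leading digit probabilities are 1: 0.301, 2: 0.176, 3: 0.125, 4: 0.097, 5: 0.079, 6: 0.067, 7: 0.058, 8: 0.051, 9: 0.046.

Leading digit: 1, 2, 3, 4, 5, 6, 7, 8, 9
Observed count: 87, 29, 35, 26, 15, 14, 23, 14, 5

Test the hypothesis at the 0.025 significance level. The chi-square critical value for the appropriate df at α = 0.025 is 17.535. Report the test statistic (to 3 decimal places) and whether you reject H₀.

Expected counts E_i = n·p_i: 248×0.301 = 74.648, 248×0.176 = 43.648, 248×0.125 = 31, 248×0.097 = 24.056, 248×0.079 = 19.592, 248×0.067 = 16.616, 248×0.058 = 14.384, 248×0.051 = 12.648, 248×0.046 = 11.408.
cat         O        E   (O−E)²/E
1          87   74.648     2.0439
2          29   43.648     4.9158
3          35       31     0.5161
4          26   24.056     0.1571
5          15   19.592     1.0763
6          14   16.616     0.4119
7          23   14.384     5.1610
8          14   12.648     0.1445
9           5   11.408     3.5994
Sum = 18.026
df = 8. Since 18.026 > 17.535, we reject H₀.

18.026; reject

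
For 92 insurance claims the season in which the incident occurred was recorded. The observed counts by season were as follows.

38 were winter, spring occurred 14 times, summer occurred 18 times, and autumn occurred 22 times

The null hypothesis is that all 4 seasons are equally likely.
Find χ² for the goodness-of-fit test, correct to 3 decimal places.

Under H₀ each category has probability 1/4, so each expected count is 92/4 = 23.
cat         O        E   (O−E)²/E
winter     38       23     9.7826
spring     14       23     3.5217
summer     18       23     1.0870
autumn     22       23     0.0435
Sum = 14.435

14.435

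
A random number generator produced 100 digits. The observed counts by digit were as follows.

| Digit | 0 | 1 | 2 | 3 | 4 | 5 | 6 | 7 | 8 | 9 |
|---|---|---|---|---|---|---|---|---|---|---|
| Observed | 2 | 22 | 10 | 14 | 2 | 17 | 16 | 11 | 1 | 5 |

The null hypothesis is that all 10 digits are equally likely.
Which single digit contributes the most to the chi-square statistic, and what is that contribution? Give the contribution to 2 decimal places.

1, 14.40

Expected count for each of the 10 categories: 100/10 = 10.
cat         O        E   (O−E)²/E
0           2       10      6.400
1          22       10     14.400
2          10       10      0.000
3          14       10      1.600
4           2       10      6.400
5          17       10      4.900
6          16       10      3.600
7          11       10      0.100
8           1       10      8.100
9           5       10      2.500
The largest term is for 1: 14.40.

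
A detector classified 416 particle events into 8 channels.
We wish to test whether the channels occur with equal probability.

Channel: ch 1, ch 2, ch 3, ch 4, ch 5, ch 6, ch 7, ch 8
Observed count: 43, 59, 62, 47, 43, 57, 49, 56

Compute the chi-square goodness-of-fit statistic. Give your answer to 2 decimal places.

Under H₀ each category has probability 1/8, so each expected count is 416/8 = 52.
cat         O        E   (O−E)²/E
ch 1       43       52      1.558
ch 2       59       52      0.942
ch 3       62       52      1.923
ch 4       47       52      0.481
ch 5       43       52      1.558
ch 6       57       52      0.481
ch 7       49       52      0.173
ch 8       56       52      0.308
Sum = 7.42

7.42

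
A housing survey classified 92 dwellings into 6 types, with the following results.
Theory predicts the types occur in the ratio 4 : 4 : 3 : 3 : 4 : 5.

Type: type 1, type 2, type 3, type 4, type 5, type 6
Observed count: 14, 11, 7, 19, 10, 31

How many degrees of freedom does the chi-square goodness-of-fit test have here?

5

There are k = 6 categories and no parameters were estimated from the data, so df = 6 − 1 = 5.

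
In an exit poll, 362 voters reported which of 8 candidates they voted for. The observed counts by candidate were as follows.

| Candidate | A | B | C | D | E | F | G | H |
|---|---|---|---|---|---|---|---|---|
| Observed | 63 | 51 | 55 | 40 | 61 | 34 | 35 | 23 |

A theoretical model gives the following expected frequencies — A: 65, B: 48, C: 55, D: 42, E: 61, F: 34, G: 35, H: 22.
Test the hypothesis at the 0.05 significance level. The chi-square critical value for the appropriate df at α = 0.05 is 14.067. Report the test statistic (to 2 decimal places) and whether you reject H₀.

0.39; do not reject

A: (63 − 65)²/65 = 4/65 = 0.062
B: (51 − 48)²/48 = 9/48 = 0.188
C: (55 − 55)²/55 = 0/55 = 0.000
D: (40 − 42)²/42 = 4/42 = 0.095
E: (61 − 61)²/61 = 0/61 = 0.000
F: (34 − 34)²/34 = 0/34 = 0.000
G: (35 − 35)²/35 = 0/35 = 0.000
H: (23 − 22)²/22 = 1/22 = 0.045
Sum = 0.39
df = 7. Since 0.39 < 14.067, we do not reject H₀.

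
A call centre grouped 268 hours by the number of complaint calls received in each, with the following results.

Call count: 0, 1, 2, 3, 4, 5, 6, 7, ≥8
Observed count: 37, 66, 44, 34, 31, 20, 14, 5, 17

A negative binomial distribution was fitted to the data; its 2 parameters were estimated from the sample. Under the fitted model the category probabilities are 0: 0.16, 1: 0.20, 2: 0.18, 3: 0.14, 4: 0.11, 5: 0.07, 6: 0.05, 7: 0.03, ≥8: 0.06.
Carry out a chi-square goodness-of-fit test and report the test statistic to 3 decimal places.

Expected counts E_i = n·p_i: 268×0.16 = 42.88, 268×0.20 = 53.6, 268×0.18 = 48.24, 268×0.14 = 37.52, 268×0.11 = 29.48, 268×0.07 = 18.76, 268×0.05 = 13.4, 268×0.03 = 8.04, 268×0.06 = 16.08.
χ² = (37−42.88)²/42.88 + (66−53.6)²/53.6 + (44−48.24)²/48.24 + (34−37.52)²/37.52 + (31−29.48)²/29.48 + (20−18.76)²/18.76 + (14−13.4)²/13.4 + (5−8.04)²/8.04 + (17−16.08)²/16.08
   = 0.8063 + 2.8687 + 0.3727 + 0.3302 + 0.0784 + 0.0820 + 0.0269 + 1.1495 + 0.0526
Sum = 5.767

5.767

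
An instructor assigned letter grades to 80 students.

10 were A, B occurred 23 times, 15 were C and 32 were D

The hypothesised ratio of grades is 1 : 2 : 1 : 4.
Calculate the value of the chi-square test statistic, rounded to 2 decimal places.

Ratio total = 8. Expected counts: 80×1/8 = 10, 80×2/8 = 20, 80×1/8 = 10, 80×4/8 = 40.
cat         O        E   (O−E)²/E
A          10       10      0.000
B          23       20      0.450
C          15       10      2.500
D          32       40      1.600
Sum = 4.55

4.55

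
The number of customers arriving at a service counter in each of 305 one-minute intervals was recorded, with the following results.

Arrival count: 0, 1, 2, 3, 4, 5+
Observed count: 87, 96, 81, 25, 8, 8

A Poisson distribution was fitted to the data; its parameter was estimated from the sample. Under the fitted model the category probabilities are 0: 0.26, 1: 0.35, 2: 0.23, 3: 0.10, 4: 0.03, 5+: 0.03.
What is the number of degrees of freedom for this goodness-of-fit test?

4

There are k = 6 categories and 1 parameter estimated from the data, so df = 6 − 1 − 1 = 4.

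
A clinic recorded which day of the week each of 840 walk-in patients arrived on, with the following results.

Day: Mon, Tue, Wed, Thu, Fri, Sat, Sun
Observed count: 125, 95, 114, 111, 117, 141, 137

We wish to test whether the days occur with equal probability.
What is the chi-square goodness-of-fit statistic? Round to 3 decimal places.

Expected count for each of the 7 categories: 840/7 = 120.
χ² = (125−120)²/120 + (95−120)²/120 + (114−120)²/120 + (111−120)²/120 + (117−120)²/120 + (141−120)²/120 + (137−120)²/120
   = 0.2083 + 5.2083 + 0.3000 + 0.6750 + 0.0750 + 3.6750 + 2.4083
Sum = 12.550

12.550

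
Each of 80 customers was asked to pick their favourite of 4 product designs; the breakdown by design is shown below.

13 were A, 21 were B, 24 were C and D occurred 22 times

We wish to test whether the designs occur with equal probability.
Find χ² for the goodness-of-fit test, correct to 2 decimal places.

3.50

Under H₀ each category has probability 1/4, so each expected count is 80/4 = 20.
A: (13 − 20)²/20 = 49/20 = 2.450
B: (21 − 20)²/20 = 1/20 = 0.050
C: (24 − 20)²/20 = 16/20 = 0.800
D: (22 − 20)²/20 = 4/20 = 0.200
Sum = 3.50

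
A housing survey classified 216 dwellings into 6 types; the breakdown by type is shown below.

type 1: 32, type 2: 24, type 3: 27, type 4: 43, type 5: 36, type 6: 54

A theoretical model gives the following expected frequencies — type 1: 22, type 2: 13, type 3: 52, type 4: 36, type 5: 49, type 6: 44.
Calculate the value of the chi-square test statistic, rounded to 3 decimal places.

32.955

type 1: (32 − 22)²/22 = 100/22 = 4.5455
type 2: (24 − 13)²/13 = 121/13 = 9.3077
type 3: (27 − 52)²/52 = 625/52 = 12.0192
type 4: (43 − 36)²/36 = 49/36 = 1.3611
type 5: (36 − 49)²/49 = 169/49 = 3.4490
type 6: (54 − 44)²/44 = 100/44 = 2.2727
Sum = 32.955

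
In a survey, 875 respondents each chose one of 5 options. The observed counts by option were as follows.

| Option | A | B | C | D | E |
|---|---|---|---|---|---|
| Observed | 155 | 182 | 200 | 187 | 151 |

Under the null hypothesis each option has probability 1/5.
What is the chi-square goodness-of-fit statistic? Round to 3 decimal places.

10.251

Expected count for each of the 5 categories: 875/5 = 175.
A: (155 − 175)²/175 = 400/175 = 2.2857
B: (182 − 175)²/175 = 49/175 = 0.2800
C: (200 − 175)²/175 = 625/175 = 3.5714
D: (187 − 175)²/175 = 144/175 = 0.8229
E: (151 − 175)²/175 = 576/175 = 3.2914
Sum = 10.251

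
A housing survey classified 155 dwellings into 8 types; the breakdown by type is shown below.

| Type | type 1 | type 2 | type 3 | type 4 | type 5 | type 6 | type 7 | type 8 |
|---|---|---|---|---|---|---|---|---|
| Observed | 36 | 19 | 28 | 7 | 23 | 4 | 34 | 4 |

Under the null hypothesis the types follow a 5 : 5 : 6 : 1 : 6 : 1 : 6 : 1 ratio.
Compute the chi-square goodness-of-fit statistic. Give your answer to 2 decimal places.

9.78

Ratio total = 31. Expected counts: 155×5/31 = 25, 155×5/31 = 25, 155×6/31 = 30, 155×1/31 = 5, 155×6/31 = 30, 155×1/31 = 5, 155×6/31 = 30, 155×1/31 = 5.
χ² = (36−25)²/25 + (19−25)²/25 + (28−30)²/30 + (7−5)²/5 + (23−30)²/30 + (4−5)²/5 + (34−30)²/30 + (4−5)²/5
   = 4.840 + 1.440 + 0.133 + 0.800 + 1.633 + 0.200 + 0.533 + 0.200
Sum = 9.78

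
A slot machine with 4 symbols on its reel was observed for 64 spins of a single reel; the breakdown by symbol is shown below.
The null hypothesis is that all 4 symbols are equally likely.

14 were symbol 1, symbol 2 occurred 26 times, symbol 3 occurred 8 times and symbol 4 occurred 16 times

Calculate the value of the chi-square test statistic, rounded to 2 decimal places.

10.50

Expected count for each of the 4 categories: 64/4 = 16.
χ² = (14−16)²/16 + (26−16)²/16 + (8−16)²/16 + (16−16)²/16
   = 0.250 + 6.250 + 4.000 + 0.000
Sum = 10.50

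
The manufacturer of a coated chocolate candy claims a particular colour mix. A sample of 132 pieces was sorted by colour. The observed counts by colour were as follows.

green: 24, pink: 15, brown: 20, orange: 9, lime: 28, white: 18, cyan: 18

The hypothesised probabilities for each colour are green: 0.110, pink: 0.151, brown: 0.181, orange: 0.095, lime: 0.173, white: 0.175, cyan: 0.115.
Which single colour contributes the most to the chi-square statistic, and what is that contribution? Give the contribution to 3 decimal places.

green, 6.189

Expected counts E_i = n·p_i: 132×0.110 = 14.52, 132×0.151 = 19.932, 132×0.181 = 23.892, 132×0.095 = 12.54, 132×0.173 = 22.836, 132×0.175 = 23.1, 132×0.115 = 15.18.
green: (24 − 14.52)²/14.52 = 89.8704/14.52 = 6.1894
pink: (15 − 19.932)²/19.932 = 24.324624/19.932 = 1.2204
brown: (20 − 23.892)²/23.892 = 15.147664/23.892 = 0.6340
orange: (9 − 12.54)²/12.54 = 12.5316/12.54 = 0.9993
lime: (28 − 22.836)²/22.836 = 26.666896/22.836 = 1.1678
white: (18 − 23.1)²/23.1 = 26.01/23.1 = 1.1260
cyan: (18 − 15.18)²/15.18 = 7.9524/15.18 = 0.5239
The largest term is for green: 6.189.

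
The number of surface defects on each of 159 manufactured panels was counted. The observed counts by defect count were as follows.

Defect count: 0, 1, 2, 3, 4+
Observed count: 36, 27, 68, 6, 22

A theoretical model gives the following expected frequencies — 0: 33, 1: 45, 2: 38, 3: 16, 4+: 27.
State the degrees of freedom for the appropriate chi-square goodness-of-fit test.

There are k = 5 categories and no parameters were estimated from the data, so df = 5 − 1 = 4.

4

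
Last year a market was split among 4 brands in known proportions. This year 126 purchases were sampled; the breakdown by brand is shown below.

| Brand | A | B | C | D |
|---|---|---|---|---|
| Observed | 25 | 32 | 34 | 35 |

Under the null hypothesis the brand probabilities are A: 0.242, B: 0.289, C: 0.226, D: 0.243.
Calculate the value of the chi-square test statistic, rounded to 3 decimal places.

3.223

Expected counts E_i = n·p_i: 126×0.242 = 30.492, 126×0.289 = 36.414, 126×0.226 = 28.476, 126×0.243 = 30.618.
A: (25 − 30.492)²/30.492 = 30.162064/30.492 = 0.9892
B: (32 − 36.414)²/36.414 = 19.483396/36.414 = 0.5351
C: (34 − 28.476)²/28.476 = 30.514576/28.476 = 1.0716
D: (35 − 30.618)²/30.618 = 19.201924/30.618 = 0.6271
Sum = 3.223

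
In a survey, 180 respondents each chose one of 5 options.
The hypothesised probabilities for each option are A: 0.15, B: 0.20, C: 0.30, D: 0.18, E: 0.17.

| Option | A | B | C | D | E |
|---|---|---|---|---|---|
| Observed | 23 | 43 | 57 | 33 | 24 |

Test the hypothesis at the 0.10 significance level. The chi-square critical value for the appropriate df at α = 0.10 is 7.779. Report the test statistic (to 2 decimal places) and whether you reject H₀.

Expected counts E_i = n·p_i: 180×0.15 = 27, 180×0.20 = 36, 180×0.30 = 54, 180×0.18 = 32.4, 180×0.17 = 30.6.
cat         O        E   (O−E)²/E
A          23       27      0.593
B          43       36      1.361
C          57       54      0.167
D          33     32.4      0.011
E          24     30.6      1.424
Sum = 3.56
df = 4. Since 3.56 < 7.779, we do not reject H₀.

3.56; do not reject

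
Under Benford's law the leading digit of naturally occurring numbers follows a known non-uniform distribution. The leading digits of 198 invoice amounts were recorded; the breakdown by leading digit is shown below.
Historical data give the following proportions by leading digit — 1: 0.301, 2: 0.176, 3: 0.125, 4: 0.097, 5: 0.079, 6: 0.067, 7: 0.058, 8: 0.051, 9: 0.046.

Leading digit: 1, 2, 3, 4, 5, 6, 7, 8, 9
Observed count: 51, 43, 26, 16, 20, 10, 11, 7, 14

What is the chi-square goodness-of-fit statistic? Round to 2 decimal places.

Expected counts E_i = n·p_i: 198×0.301 = 59.598, 198×0.176 = 34.848, 198×0.125 = 24.75, 198×0.097 = 19.206, 198×0.079 = 15.642, 198×0.067 = 13.266, 198×0.058 = 11.484, 198×0.051 = 10.098, 198×0.046 = 9.108.
cat         O        E   (O−E)²/E
1          51   59.598      1.240
2          43   34.848      1.907
3          26    24.75      0.063
4          16   19.206      0.535
5          20   15.642      1.214
6          10   13.266      0.804
7          11   11.484      0.020
8           7   10.098      0.950
9          14    9.108      2.628
Sum = 9.36

9.36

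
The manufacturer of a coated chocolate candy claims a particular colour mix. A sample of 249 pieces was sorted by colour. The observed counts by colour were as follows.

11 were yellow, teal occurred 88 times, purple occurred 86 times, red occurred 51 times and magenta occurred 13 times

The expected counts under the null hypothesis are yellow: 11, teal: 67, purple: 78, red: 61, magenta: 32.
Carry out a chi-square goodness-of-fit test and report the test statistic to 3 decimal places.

20.323

χ² = (11−11)²/11 + (88−67)²/67 + (86−78)²/78 + (51−61)²/61 + (13−32)²/32
   = 0.0000 + 6.5821 + 0.8205 + 1.6393 + 11.2813
Sum = 20.323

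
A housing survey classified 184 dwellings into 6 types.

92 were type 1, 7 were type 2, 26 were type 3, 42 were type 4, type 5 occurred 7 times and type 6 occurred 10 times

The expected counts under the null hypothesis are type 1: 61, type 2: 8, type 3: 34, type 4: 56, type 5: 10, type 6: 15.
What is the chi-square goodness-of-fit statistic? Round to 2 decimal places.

23.83

χ² = (92−61)²/61 + (7−8)²/8 + (26−34)²/34 + (42−56)²/56 + (7−10)²/10 + (10−15)²/15
   = 15.754 + 0.125 + 1.882 + 3.500 + 0.900 + 1.667
Sum = 23.83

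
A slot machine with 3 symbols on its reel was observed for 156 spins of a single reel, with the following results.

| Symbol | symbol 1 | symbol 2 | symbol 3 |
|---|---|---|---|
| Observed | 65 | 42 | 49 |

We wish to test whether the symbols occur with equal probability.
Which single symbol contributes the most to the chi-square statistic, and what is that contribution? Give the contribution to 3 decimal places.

Under H₀ each category has probability 1/3, so each expected count is 156/3 = 52.
symbol 1: (65 − 52)²/52 = 169/52 = 3.2500
symbol 2: (42 − 52)²/52 = 100/52 = 1.9231
symbol 3: (49 − 52)²/52 = 9/52 = 0.1731
The largest term is for symbol 1: 3.250.

symbol 1, 3.250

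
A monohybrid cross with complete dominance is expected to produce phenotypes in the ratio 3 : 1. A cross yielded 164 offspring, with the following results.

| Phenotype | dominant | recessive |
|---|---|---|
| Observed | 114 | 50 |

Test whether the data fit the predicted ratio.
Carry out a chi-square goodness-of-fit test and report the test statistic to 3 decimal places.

2.634

Ratio total = 4. Expected counts: 164×3/4 = 123, 164×1/4 = 41.
dominant: (114 − 123)²/123 = 81/123 = 0.6585
recessive: (50 − 41)²/41 = 81/41 = 1.9756
Sum = 2.634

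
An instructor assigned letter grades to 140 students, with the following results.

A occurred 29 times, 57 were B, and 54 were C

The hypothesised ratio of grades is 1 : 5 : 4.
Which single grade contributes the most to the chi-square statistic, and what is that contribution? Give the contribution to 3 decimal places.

Ratio total = 10. Expected counts: 140×1/10 = 14, 140×5/10 = 70, 140×4/10 = 56.
cat         O        E   (O−E)²/E
A          29       14    16.0714
B          57       70     2.4143
C          54       56     0.0714
The largest term is for A: 16.071.

A, 16.071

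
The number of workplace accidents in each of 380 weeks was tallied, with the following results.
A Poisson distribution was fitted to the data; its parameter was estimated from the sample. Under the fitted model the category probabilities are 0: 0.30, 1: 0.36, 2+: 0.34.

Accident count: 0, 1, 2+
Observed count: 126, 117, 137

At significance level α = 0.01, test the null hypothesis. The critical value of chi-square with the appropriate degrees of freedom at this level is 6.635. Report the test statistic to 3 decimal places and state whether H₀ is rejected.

4.600; do not reject

Expected counts E_i = n·p_i: 380×0.30 = 114, 380×0.36 = 136.8, 380×0.34 = 129.2.
cat         O        E   (O−E)²/E
0         126      114     1.2632
1         117    136.8     2.8658
2+        137    129.2     0.4709
Sum = 4.600
df = 1. Since 4.600 < 6.635, we do not reject H₀.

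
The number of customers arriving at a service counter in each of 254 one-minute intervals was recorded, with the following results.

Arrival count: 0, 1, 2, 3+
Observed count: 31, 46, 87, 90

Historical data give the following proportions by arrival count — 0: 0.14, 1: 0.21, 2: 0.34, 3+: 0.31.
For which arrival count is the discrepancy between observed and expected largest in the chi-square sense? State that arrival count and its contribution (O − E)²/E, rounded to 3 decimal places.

Expected counts E_i = n·p_i: 254×0.14 = 35.56, 254×0.21 = 53.34, 254×0.34 = 86.36, 254×0.31 = 78.74.
0: (31 − 35.56)²/35.56 = 20.7936/35.56 = 0.5847
1: (46 − 53.34)²/53.34 = 53.8756/53.34 = 1.0100
2: (87 − 86.36)²/86.36 = 0.4096/86.36 = 0.0047
3+: (90 − 78.74)²/78.74 = 126.7876/78.74 = 1.6102
The largest term is for 3+: 1.610.

3+, 1.610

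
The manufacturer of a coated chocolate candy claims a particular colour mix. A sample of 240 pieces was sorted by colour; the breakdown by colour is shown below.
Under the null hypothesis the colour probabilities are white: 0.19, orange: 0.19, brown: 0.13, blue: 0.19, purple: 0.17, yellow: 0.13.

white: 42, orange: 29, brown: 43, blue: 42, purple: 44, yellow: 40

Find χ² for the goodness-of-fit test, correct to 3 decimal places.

Expected counts E_i = n·p_i: 240×0.19 = 45.6, 240×0.19 = 45.6, 240×0.13 = 31.2, 240×0.19 = 45.6, 240×0.17 = 40.8, 240×0.13 = 31.2.
cat         O        E   (O−E)²/E
white      42     45.6     0.2842
orange     29     45.6     6.0430
brown      43     31.2     4.4628
blue       42     45.6     0.2842
purple     44     40.8     0.2510
yellow     40     31.2     2.4821
Sum = 13.807

13.807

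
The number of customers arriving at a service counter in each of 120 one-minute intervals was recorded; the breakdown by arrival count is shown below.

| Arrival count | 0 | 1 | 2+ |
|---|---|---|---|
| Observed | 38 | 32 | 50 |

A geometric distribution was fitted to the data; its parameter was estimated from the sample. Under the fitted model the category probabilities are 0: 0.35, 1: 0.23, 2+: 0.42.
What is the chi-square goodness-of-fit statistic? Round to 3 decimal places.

Expected counts E_i = n·p_i: 120×0.35 = 42, 120×0.23 = 27.6, 120×0.42 = 50.4.
χ² = (38−42)²/42 + (32−27.6)²/27.6 + (50−50.4)²/50.4
   = 0.3810 + 0.7014 + 0.0032
Sum = 1.086

1.086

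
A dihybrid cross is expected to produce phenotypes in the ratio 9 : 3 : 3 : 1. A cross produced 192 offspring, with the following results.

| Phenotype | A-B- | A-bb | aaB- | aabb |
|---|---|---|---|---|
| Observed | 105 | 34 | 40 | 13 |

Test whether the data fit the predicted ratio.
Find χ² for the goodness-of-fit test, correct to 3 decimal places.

Ratio total = 16. Expected counts: 192×9/16 = 108, 192×3/16 = 36, 192×3/16 = 36, 192×1/16 = 12.
A-B-: (105 − 108)²/108 = 9/108 = 0.0833
A-bb: (34 − 36)²/36 = 4/36 = 0.1111
aaB-: (40 − 36)²/36 = 16/36 = 0.4444
aabb: (13 − 12)²/12 = 1/12 = 0.0833
Sum = 0.722

0.722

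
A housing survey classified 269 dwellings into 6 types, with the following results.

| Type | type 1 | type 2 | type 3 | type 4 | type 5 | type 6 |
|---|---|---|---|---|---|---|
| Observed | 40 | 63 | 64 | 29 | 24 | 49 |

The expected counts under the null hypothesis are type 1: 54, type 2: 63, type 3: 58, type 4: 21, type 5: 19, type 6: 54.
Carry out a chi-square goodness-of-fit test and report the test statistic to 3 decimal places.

χ² = (40−54)²/54 + (63−63)²/63 + (64−58)²/58 + (29−21)²/21 + (24−19)²/19 + (49−54)²/54
   = 3.6296 + 0.0000 + 0.6207 + 3.0476 + 1.3158 + 0.4630
Sum = 9.077

9.077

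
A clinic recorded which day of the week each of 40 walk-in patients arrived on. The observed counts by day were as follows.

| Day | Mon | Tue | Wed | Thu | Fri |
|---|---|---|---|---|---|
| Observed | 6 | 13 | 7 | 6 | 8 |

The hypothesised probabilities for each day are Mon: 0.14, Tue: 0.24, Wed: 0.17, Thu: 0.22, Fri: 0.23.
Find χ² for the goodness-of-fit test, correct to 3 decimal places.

Expected counts E_i = n·p_i: 40×0.14 = 5.6, 40×0.24 = 9.6, 40×0.17 = 6.8, 40×0.22 = 8.8, 40×0.23 = 9.2.
Mon: (6 − 5.6)²/5.6 = 0.16/5.6 = 0.0286
Tue: (13 − 9.6)²/9.6 = 11.56/9.6 = 1.2042
Wed: (7 − 6.8)²/6.8 = 0.04/6.8 = 0.0059
Thu: (6 − 8.8)²/8.8 = 7.84/8.8 = 0.8909
Fri: (8 − 9.2)²/9.2 = 1.44/9.2 = 0.1565
Sum = 2.286

2.286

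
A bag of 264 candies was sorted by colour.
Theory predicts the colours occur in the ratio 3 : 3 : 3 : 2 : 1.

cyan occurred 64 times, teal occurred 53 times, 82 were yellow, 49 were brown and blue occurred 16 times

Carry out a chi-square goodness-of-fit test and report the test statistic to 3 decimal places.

8.705

Ratio total = 12. Expected counts: 264×3/12 = 66, 264×3/12 = 66, 264×3/12 = 66, 264×2/12 = 44, 264×1/12 = 22.
cyan: (64 − 66)²/66 = 4/66 = 0.0606
teal: (53 − 66)²/66 = 169/66 = 2.5606
yellow: (82 − 66)²/66 = 256/66 = 3.8788
brown: (49 − 44)²/44 = 25/44 = 0.5682
blue: (16 − 22)²/22 = 36/22 = 1.6364
Sum = 8.705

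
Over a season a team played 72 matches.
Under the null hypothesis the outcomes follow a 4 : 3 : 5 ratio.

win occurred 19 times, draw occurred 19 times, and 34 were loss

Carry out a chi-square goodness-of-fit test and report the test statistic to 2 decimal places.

Ratio total = 12. Expected counts: 72×4/12 = 24, 72×3/12 = 18, 72×5/12 = 30.
χ² = (19−24)²/24 + (19−18)²/18 + (34−30)²/30
   = 1.042 + 0.056 + 0.533
Sum = 1.63

1.63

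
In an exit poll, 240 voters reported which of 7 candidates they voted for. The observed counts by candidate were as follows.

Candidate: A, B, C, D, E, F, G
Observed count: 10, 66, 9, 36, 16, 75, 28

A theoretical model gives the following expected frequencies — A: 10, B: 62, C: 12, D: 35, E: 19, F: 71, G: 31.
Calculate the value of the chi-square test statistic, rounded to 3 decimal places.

A: (10 − 10)²/10 = 0/10 = 0.0000
B: (66 − 62)²/62 = 16/62 = 0.2581
C: (9 − 12)²/12 = 9/12 = 0.7500
D: (36 − 35)²/35 = 1/35 = 0.0286
E: (16 − 19)²/19 = 9/19 = 0.4737
F: (75 − 71)²/71 = 16/71 = 0.2254
G: (28 − 31)²/31 = 9/31 = 0.2903
Sum = 2.026

2.026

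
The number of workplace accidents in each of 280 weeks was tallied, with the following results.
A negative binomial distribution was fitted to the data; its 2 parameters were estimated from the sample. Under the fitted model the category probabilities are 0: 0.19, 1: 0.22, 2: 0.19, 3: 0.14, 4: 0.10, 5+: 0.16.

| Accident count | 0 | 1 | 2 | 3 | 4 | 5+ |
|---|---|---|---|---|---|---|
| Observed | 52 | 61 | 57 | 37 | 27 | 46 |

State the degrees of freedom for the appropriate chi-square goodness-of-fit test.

3

There are k = 6 categories and 2 parameters estimated from the data, so df = 6 − 1 − 2 = 3.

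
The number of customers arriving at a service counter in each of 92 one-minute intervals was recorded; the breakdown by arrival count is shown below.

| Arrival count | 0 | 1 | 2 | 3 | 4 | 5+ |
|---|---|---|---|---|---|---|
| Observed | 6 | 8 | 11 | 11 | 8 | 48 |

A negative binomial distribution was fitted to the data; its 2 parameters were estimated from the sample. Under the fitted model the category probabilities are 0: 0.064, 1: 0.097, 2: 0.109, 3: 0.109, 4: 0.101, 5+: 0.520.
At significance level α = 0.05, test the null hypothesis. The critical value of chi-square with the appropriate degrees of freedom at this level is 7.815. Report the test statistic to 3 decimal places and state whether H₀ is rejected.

0.466; do not reject

Expected counts E_i = n·p_i: 92×0.064 = 5.888, 92×0.097 = 8.924, 92×0.109 = 10.028, 92×0.109 = 10.028, 92×0.101 = 9.292, 92×0.520 = 47.84.
cat         O        E   (O−E)²/E
0           6    5.888     0.0021
1           8    8.924     0.0957
2          11   10.028     0.0942
3          11   10.028     0.0942
4           8    9.292     0.1796
5+         48    47.84     0.0005
Sum = 0.466
df = 3. Since 0.466 < 7.815, we do not reject H₀.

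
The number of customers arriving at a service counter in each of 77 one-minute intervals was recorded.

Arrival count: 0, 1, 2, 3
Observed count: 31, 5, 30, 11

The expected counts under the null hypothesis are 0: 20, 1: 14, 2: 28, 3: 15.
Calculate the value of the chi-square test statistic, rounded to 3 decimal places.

13.045

χ² = (31−20)²/20 + (5−14)²/14 + (30−28)²/28 + (11−15)²/15
   = 6.0500 + 5.7857 + 0.1429 + 1.0667
Sum = 13.045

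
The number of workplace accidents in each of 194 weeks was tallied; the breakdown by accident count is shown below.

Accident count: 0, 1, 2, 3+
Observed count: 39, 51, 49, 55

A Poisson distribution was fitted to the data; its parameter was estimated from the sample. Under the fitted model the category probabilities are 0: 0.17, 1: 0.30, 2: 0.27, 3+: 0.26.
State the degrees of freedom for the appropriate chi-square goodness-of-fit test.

There are k = 4 categories and 1 parameter estimated from the data, so df = 4 − 1 − 1 = 2.

2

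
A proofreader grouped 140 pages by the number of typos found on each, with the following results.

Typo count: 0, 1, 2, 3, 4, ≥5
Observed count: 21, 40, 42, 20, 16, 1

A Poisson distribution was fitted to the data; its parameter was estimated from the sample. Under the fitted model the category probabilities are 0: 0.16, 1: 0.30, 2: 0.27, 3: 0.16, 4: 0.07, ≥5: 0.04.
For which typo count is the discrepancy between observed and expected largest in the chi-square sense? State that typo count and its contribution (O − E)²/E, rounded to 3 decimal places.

Expected counts E_i = n·p_i: 140×0.16 = 22.4, 140×0.30 = 42, 140×0.27 = 37.8, 140×0.16 = 22.4, 140×0.07 = 9.8, 140×0.04 = 5.6.
cat         O        E   (O−E)²/E
0          21     22.4     0.0875
1          40       42     0.0952
2          42     37.8     0.4667
3          20     22.4     0.2571
4          16      9.8     3.9224
≥5          1      5.6     3.7786
The largest term is for 4: 3.922.

4, 3.922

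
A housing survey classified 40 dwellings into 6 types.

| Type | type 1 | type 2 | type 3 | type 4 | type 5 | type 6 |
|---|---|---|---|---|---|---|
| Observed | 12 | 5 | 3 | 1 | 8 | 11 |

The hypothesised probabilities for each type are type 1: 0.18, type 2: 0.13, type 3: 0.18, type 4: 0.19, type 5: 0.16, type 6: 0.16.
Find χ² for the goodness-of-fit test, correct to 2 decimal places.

15.10

Expected counts E_i = n·p_i: 40×0.18 = 7.2, 40×0.13 = 5.2, 40×0.18 = 7.2, 40×0.19 = 7.6, 40×0.16 = 6.4, 40×0.16 = 6.4.
cat         O        E   (O−E)²/E
type 1     12      7.2      3.200
type 2      5      5.2      0.008
type 3      3      7.2      2.450
type 4      1      7.6      5.732
type 5      8      6.4      0.400
type 6     11      6.4      3.306
Sum = 15.10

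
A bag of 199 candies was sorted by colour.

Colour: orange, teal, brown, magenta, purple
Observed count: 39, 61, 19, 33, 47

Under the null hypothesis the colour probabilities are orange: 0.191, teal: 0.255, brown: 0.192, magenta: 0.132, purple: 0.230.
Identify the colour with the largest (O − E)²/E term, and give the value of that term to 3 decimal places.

brown, 9.656

Expected counts E_i = n·p_i: 199×0.191 = 38.009, 199×0.255 = 50.745, 199×0.192 = 38.208, 199×0.132 = 26.268, 199×0.230 = 45.77.
cat          O        E   (O−E)²/E
orange      39   38.009     0.0258
teal        61   50.745     2.0724
brown       19   38.208     9.6563
magenta     33   26.268     1.7253
purple      47    45.77     0.0331
The largest term is for brown: 9.656.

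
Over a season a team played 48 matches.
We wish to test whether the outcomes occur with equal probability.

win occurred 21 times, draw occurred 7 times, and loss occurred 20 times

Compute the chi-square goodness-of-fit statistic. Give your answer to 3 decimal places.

7.625

Expected count for each of the 3 categories: 48/3 = 16.
win: (21 − 16)²/16 = 25/16 = 1.5625
draw: (7 − 16)²/16 = 81/16 = 5.0625
loss: (20 − 16)²/16 = 16/16 = 1.0000
Sum = 7.625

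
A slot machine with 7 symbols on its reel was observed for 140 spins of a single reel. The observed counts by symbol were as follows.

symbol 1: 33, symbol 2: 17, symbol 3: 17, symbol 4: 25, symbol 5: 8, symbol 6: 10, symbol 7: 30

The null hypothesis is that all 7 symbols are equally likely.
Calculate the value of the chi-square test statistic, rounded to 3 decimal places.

Expected count for each of the 7 categories: 140/7 = 20.
χ² = (33−20)²/20 + (17−20)²/20 + (17−20)²/20 + (25−20)²/20 + (8−20)²/20 + (10−20)²/20 + (30−20)²/20
   = 8.4500 + 0.4500 + 0.4500 + 1.2500 + 7.2000 + 5.0000 + 5.0000
Sum = 27.800

27.800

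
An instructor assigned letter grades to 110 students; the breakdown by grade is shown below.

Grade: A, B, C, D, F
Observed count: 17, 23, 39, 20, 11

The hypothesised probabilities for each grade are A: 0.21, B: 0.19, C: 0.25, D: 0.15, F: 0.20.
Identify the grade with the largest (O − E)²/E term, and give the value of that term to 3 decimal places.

Expected counts E_i = n·p_i: 110×0.21 = 23.1, 110×0.19 = 20.9, 110×0.25 = 27.5, 110×0.15 = 16.5, 110×0.20 = 22.
A: (17 − 23.1)²/23.1 = 37.21/23.1 = 1.6108
B: (23 − 20.9)²/20.9 = 4.41/20.9 = 0.2110
C: (39 − 27.5)²/27.5 = 132.25/27.5 = 4.8091
D: (20 − 16.5)²/16.5 = 12.25/16.5 = 0.7424
F: (11 − 22)²/22 = 121/22 = 5.5000
The largest term is for F: 5.500.

F, 5.500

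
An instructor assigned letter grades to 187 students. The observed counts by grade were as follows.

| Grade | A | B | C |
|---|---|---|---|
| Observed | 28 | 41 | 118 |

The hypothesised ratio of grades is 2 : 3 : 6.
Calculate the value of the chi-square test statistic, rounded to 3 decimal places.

5.529

Ratio total = 11. Expected counts: 187×2/11 = 34, 187×3/11 = 51, 187×6/11 = 102.
A: (28 − 34)²/34 = 36/34 = 1.0588
B: (41 − 51)²/51 = 100/51 = 1.9608
C: (118 − 102)²/102 = 256/102 = 2.5098
Sum = 5.529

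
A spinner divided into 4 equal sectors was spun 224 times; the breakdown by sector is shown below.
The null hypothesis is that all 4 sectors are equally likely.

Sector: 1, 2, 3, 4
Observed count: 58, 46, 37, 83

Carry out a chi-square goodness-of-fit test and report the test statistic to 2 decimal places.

Expected count for each of the 4 categories: 224/4 = 56.
χ² = (58−56)²/56 + (46−56)²/56 + (37−56)²/56 + (83−56)²/56
   = 0.071 + 1.786 + 6.446 + 13.018
Sum = 21.32

21.32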